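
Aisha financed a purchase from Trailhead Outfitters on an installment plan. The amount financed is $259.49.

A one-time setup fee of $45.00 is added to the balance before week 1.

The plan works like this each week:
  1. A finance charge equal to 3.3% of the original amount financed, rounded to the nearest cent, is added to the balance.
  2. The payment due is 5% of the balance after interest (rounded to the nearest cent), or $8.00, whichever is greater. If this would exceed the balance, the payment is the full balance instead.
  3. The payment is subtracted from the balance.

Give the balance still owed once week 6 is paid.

$266.91

# | Opening | Interest | Payment | End bal
1 | $304.49 | $8.56 | $15.65 | $297.40
2 | $297.40 | $8.56 | $15.30 | $290.66
3 | $290.66 | $8.56 | $14.96 | $284.26
4 | $284.26 | $8.56 | $14.64 | $278.18
5 | $278.18 | $8.56 | $14.34 | $272.40
6 | $272.40 | $8.56 | $14.05 | $266.91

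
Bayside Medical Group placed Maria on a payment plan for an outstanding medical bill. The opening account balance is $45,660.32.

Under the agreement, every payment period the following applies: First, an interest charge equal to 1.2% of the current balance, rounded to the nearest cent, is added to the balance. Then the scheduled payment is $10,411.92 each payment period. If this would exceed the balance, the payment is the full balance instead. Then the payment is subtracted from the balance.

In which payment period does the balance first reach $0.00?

5

Payment period 1: opening $45,660.32; interest $547.92 → $46,208.24; payment $10,411.92; balance $35,796.32
Payment period 2: opening $35,796.32; interest $429.56 → $36,225.88; payment $10,411.92; balance $25,813.96
Payment period 3: opening $25,813.96; interest $309.77 → $26,123.73; payment $10,411.92; balance $15,711.81
Payment period 4: opening $15,711.81; interest $188.54 → $15,900.35; payment $10,411.92; balance $5,488.43
Payment period 5: opening $5,488.43; interest $65.86 → $5,554.29; payment $5,554.29; balance $0.00
Balance reaches $0.00 in payment period 5.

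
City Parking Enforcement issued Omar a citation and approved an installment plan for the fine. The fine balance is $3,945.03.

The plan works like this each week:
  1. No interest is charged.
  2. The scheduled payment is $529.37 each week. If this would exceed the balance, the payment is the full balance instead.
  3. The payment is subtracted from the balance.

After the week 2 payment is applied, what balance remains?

$2,886.29

Week 1: opening $3,945.03; payment $529.37; balance $3,415.66
Week 2: opening $3,415.66; payment $529.37; balance $2,886.29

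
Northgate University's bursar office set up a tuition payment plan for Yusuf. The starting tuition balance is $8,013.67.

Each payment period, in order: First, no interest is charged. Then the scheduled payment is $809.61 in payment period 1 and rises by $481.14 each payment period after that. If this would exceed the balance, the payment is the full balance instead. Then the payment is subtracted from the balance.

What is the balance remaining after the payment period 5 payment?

Payment period 1: opening $8,013.67; payment $809.61; balance $7,204.06
Payment period 2: opening $7,204.06; payment $1,290.75; balance $5,913.31
Payment period 3: opening $5,913.31; payment $1,771.89; balance $4,141.42
Payment period 4: opening $4,141.42; payment $2,253.03; balance $1,888.39
Payment period 5: opening $1,888.39; payment $1,888.39; balance $0.00

$0.00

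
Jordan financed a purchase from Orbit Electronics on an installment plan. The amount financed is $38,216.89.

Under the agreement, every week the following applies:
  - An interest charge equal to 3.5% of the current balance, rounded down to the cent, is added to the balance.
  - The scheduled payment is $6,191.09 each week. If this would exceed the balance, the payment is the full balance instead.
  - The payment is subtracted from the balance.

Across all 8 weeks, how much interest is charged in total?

$5,596.32

Week 1: opening $38,216.89; interest $1,337.59 → $39,554.48; payment $6,191.09; balance $33,363.39
Week 2: opening $33,363.39; interest $1,167.71 → $34,531.10; payment $6,191.09; balance $28,340.01
Week 3: opening $28,340.01; interest $991.90 → $29,331.91; payment $6,191.09; balance $23,140.82
Week 4: opening $23,140.82; interest $809.92 → $23,950.74; payment $6,191.09; balance $17,759.65
Week 5: opening $17,759.65; interest $621.58 → $18,381.23; payment $6,191.09; balance $12,190.14
Week 6: opening $12,190.14; interest $426.65 → $12,616.79; payment $6,191.09; balance $6,425.70
Week 7: opening $6,425.70; interest $224.89 → $6,650.59; payment $6,191.09; balance $459.50
Week 8: opening $459.50; interest $16.08 → $475.58; payment $475.58; balance $0.00
Total interest: $1,337.59 + $1,167.71 + $991.90 + $809.92 + $621.58 + $426.65 + $224.89 + $16.08 = $5,596.32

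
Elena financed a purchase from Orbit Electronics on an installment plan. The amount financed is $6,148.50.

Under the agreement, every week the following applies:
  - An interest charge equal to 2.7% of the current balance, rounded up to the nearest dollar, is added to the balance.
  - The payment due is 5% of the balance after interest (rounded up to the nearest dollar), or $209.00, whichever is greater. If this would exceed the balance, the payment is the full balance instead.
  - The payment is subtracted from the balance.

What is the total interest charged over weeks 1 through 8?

$1,225.00

# | Opening | Interest | Payment | End bal
1 | $6,148.50 | $167.00 | $316.00 | $5,999.50
2 | $5,999.50 | $162.00 | $309.00 | $5,852.50
3 | $5,852.50 | $159.00 | $301.00 | $5,710.50
4 | $5,710.50 | $155.00 | $294.00 | $5,571.50
5 | $5,571.50 | $151.00 | $287.00 | $5,435.50
6 | $5,435.50 | $147.00 | $280.00 | $5,302.50
7 | $5,302.50 | $144.00 | $273.00 | $5,173.50
8 | $5,173.50 | $140.00 | $266.00 | $5,047.50
Total interest: $167.00 + $162.00 + $159.00 + $155.00 + $151.00 + $147.00 + $144.00 + $140.00 = $1,225.00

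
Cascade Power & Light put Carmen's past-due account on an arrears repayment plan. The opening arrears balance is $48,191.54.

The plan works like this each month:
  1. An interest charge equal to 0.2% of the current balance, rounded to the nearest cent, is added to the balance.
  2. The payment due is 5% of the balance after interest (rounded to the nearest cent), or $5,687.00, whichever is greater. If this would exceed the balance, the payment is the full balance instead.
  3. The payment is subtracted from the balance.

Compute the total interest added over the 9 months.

Month 1: opening $48,191.54; interest $96.38 → $48,287.92; payment $5,687.00; balance $42,600.92
Month 2: opening $42,600.92; interest $85.20 → $42,686.12; payment $5,687.00; balance $36,999.12
Month 3: opening $36,999.12; interest $74.00 → $37,073.12; payment $5,687.00; balance $31,386.12
Month 4: opening $31,386.12; interest $62.77 → $31,448.89; payment $5,687.00; balance $25,761.89
Month 5: opening $25,761.89; interest $51.52 → $25,813.41; payment $5,687.00; balance $20,126.41
Month 6: opening $20,126.41; interest $40.25 → $20,166.66; payment $5,687.00; balance $14,479.66
Month 7: opening $14,479.66; interest $28.96 → $14,508.62; payment $5,687.00; balance $8,821.62
Month 8: opening $8,821.62; interest $17.64 → $8,839.26; payment $5,687.00; balance $3,152.26
Month 9: opening $3,152.26; interest $6.30 → $3,158.56; payment $3,158.56; balance $0.00
Total interest: $96.38 + $85.20 + $74.00 + $62.77 + $51.52 + $40.25 + $28.96 + $17.64 + $6.30 = $463.02

$463.02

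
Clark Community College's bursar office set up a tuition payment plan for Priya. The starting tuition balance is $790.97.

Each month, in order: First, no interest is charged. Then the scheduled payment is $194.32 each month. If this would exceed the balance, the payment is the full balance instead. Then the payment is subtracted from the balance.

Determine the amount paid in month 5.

Month 1: opening $790.97; payment $194.32; balance $596.65
Month 2: opening $596.65; payment $194.32; balance $402.33
Month 3: opening $402.33; payment $194.32; balance $208.01
Month 4: opening $208.01; payment $194.32; balance $13.69
Month 5: opening $13.69; payment $13.69; balance $0.00

$13.69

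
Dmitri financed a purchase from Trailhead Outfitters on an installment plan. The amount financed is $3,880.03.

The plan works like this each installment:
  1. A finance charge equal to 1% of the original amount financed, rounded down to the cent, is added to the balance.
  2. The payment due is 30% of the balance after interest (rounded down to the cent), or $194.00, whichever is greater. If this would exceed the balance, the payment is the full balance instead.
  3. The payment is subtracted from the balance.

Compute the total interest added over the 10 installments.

Installment 1: $3,880.03 +$38.80 interest = $3,918.83; pay $1,175.64 → $2,743.19
Installment 2: $2,743.19 +$38.80 interest = $2,781.99; pay $834.59 → $1,947.40
Installment 3: $1,947.40 +$38.80 interest = $1,986.20; pay $595.86 → $1,390.34
Installment 4: $1,390.34 +$38.80 interest = $1,429.14; pay $428.74 → $1,000.40
Installment 5: $1,000.40 +$38.80 interest = $1,039.20; pay $311.76 → $727.44
Installment 6: $727.44 +$38.80 interest = $766.24; pay $229.87 → $536.37
Installment 7: $536.37 +$38.80 interest = $575.17; pay $194.00 → $381.17
Installment 8: $381.17 +$38.80 interest = $419.97; pay $194.00 → $225.97
Installment 9: $225.97 +$38.80 interest = $264.77; pay $194.00 → $70.77
Installment 10: $70.77 +$38.80 interest = $109.57; pay $109.57 → $0.00
Total interest: $38.80 + $38.80 + $38.80 + $38.80 + $38.80 + $38.80 + $38.80 + $38.80 + $38.80 + $38.80 = $388.00

$388.00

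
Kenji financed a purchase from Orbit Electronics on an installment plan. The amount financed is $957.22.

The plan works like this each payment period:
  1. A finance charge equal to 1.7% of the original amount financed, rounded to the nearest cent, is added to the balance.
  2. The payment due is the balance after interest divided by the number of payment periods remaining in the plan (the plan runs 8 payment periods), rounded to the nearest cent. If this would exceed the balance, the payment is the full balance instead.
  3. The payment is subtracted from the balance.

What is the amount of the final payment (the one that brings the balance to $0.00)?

$163.87

# | Opening | Interest | Payment | End bal
1 | $957.22 | $16.27 | $121.69 | $851.80
2 | $851.80 | $16.27 | $124.01 | $744.06
3 | $744.06 | $16.27 | $126.72 | $633.61
4 | $633.61 | $16.27 | $129.98 | $519.90
5 | $519.90 | $16.27 | $134.04 | $402.13
6 | $402.13 | $16.27 | $139.47 | $278.93
7 | $278.93 | $16.27 | $147.60 | $147.60
8 | $147.60 | $16.27 | $163.87 | $0.00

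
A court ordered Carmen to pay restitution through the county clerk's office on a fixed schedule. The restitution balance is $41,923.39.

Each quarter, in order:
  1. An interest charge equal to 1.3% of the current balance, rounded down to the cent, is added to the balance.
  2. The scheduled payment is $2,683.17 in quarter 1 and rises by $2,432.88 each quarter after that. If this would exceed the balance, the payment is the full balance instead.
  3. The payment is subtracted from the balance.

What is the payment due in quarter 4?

# | Opening | Interest | Payment | End bal
1 | $41,923.39 | $545.00 | $2,683.17 | $39,785.22
2 | $39,785.22 | $517.20 | $5,116.05 | $35,186.37
3 | $35,186.37 | $457.42 | $7,548.93 | $28,094.86
4 | $28,094.86 | $365.23 | $9,981.81 | $18,478.28

$9,981.81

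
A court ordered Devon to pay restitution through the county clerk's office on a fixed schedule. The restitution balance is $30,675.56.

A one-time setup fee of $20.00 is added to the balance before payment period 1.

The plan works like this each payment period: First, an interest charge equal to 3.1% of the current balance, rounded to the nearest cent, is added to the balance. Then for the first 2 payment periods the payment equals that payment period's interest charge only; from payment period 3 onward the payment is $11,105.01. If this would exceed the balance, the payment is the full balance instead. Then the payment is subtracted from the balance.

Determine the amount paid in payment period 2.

$951.56

Payment period 1: $30,695.56 +$951.56 interest = $31,647.12; pay $951.56 → $30,695.56
Payment period 2: $30,695.56 +$951.56 interest = $31,647.12; pay $951.56 → $30,695.56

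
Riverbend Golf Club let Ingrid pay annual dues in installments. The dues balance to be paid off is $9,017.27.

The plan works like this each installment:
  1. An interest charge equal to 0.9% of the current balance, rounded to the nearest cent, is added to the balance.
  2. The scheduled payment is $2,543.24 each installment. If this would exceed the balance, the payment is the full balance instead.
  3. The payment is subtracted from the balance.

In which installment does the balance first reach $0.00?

4

Installment 1: $9,017.27 +$81.16 interest = $9,098.43; pay $2,543.24 → $6,555.19
Installment 2: $6,555.19 +$59.00 interest = $6,614.19; pay $2,543.24 → $4,070.95
Installment 3: $4,070.95 +$36.64 interest = $4,107.59; pay $2,543.24 → $1,564.35
Installment 4: $1,564.35 +$14.08 interest = $1,578.43; pay $1,578.43 → $0.00
Balance reaches $0.00 in installment 4.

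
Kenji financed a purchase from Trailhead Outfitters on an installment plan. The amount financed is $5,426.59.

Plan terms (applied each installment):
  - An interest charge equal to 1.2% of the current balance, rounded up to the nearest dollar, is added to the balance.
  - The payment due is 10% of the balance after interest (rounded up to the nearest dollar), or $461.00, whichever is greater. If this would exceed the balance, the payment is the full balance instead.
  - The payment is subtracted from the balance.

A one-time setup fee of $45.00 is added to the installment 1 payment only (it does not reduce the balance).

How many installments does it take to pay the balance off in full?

13

Installment 1: opening $5,426.59; interest $66.00 → $5,492.59; payment $550.00 (+ $45.00 fee); balance $4,942.59
Installment 2: opening $4,942.59; interest $60.00 → $5,002.59; payment $501.00; balance $4,501.59
Installment 3: opening $4,501.59; interest $55.00 → $4,556.59; payment $461.00; balance $4,095.59
Installment 4: opening $4,095.59; interest $50.00 → $4,145.59; payment $461.00; balance $3,684.59
Installment 5: opening $3,684.59; interest $45.00 → $3,729.59; payment $461.00; balance $3,268.59
Installment 6: opening $3,268.59; interest $40.00 → $3,308.59; payment $461.00; balance $2,847.59
Installment 7: opening $2,847.59; interest $35.00 → $2,882.59; payment $461.00; balance $2,421.59
Installment 8: opening $2,421.59; interest $30.00 → $2,451.59; payment $461.00; balance $1,990.59
Installment 9: opening $1,990.59; interest $24.00 → $2,014.59; payment $461.00; balance $1,553.59
Installment 10: opening $1,553.59; interest $19.00 → $1,572.59; payment $461.00; balance $1,111.59
Installment 11: opening $1,111.59; interest $14.00 → $1,125.59; payment $461.00; balance $664.59
Installment 12: opening $664.59; interest $8.00 → $672.59; payment $461.00; balance $211.59
Installment 13: opening $211.59; interest $3.00 → $214.59; payment $214.59; balance $0.00
Balance reaches $0.00 in installment 13.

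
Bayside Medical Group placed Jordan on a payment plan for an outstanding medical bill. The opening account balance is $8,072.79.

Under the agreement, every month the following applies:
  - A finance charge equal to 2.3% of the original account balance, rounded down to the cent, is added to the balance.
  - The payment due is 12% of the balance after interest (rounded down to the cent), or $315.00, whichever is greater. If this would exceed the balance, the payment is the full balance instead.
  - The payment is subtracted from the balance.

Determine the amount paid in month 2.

Month 1: $8,072.79 +$185.67 interest = $8,258.46; pay $991.01 → $7,267.45
Month 2: $7,267.45 +$185.67 interest = $7,453.12; pay $894.37 → $6,558.75

$894.37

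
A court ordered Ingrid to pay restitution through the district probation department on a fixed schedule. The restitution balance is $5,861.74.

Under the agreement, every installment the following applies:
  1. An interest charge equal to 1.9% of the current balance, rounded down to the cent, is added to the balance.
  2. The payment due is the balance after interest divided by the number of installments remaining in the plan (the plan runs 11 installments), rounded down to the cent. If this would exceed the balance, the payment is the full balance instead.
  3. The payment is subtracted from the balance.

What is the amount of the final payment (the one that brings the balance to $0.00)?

$655.46

Installment 1: opening $5,861.74; interest $111.37 → $5,973.11; payment $543.01; balance $5,430.10
Installment 2: opening $5,430.10; interest $103.17 → $5,533.27; payment $553.32; balance $4,979.95
Installment 3: opening $4,979.95; interest $94.61 → $5,074.56; payment $563.84; balance $4,510.72
Installment 4: opening $4,510.72; interest $85.70 → $4,596.42; payment $574.55; balance $4,021.87
Installment 5: opening $4,021.87; interest $76.41 → $4,098.28; payment $585.46; balance $3,512.82
Installment 6: opening $3,512.82; interest $66.74 → $3,579.56; payment $596.59; balance $2,982.97
Installment 7: opening $2,982.97; interest $56.67 → $3,039.64; payment $607.92; balance $2,431.72
Installment 8: opening $2,431.72; interest $46.20 → $2,477.92; payment $619.48; balance $1,858.44
Installment 9: opening $1,858.44; interest $35.31 → $1,893.75; payment $631.25; balance $1,262.50
Installment 10: opening $1,262.50; interest $23.98 → $1,286.48; payment $643.24; balance $643.24
Installment 11: opening $643.24; interest $12.22 → $655.46; payment $655.46; balance $0.00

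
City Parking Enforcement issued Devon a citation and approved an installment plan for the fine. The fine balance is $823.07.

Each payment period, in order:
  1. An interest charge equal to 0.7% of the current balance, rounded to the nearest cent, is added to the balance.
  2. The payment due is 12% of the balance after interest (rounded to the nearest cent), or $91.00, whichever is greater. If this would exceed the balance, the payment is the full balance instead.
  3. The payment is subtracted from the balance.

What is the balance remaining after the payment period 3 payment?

$556.98

# | Opening | Interest | Payment | End bal
1 | $823.07 | $5.76 | $99.46 | $729.37
2 | $729.37 | $5.11 | $91.00 | $643.48
3 | $643.48 | $4.50 | $91.00 | $556.98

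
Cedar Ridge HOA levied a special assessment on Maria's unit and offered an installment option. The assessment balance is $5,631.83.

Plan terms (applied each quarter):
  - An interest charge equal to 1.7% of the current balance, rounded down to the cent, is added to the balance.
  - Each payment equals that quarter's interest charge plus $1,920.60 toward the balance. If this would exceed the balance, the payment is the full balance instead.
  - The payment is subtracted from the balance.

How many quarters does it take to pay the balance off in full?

Quarter 1: opening $5,631.83; interest $95.74 → $5,727.57; payment $2,016.34; balance $3,711.23
Quarter 2: opening $3,711.23; interest $63.09 → $3,774.32; payment $1,983.69; balance $1,790.63
Quarter 3: opening $1,790.63; interest $30.44 → $1,821.07; payment $1,821.07; balance $0.00
Balance reaches $0.00 in quarter 3.

3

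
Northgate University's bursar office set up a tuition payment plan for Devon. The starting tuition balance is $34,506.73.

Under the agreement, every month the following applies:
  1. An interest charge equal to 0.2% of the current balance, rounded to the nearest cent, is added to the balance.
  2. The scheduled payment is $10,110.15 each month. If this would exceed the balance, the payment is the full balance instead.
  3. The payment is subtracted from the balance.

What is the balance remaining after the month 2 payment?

Month 1: $34,506.73 +$69.01 interest = $34,575.74; pay $10,110.15 → $24,465.59
Month 2: $24,465.59 +$48.93 interest = $24,514.52; pay $10,110.15 → $14,404.37

$14,404.37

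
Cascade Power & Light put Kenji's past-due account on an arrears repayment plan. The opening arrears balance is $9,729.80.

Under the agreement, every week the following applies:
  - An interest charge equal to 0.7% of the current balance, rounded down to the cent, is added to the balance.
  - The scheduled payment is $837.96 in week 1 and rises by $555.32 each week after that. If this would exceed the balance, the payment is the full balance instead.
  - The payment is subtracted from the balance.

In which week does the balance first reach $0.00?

# | Opening | Interest | Payment | End bal
1 | $9,729.80 | $68.10 | $837.96 | $8,959.94
2 | $8,959.94 | $62.71 | $1,393.28 | $7,629.37
3 | $7,629.37 | $53.40 | $1,948.60 | $5,734.17
4 | $5,734.17 | $40.13 | $2,503.92 | $3,270.38
5 | $3,270.38 | $22.89 | $3,059.24 | $234.03
6 | $234.03 | $1.63 | $235.66 | $0.00
Balance reaches $0.00 in week 6.

6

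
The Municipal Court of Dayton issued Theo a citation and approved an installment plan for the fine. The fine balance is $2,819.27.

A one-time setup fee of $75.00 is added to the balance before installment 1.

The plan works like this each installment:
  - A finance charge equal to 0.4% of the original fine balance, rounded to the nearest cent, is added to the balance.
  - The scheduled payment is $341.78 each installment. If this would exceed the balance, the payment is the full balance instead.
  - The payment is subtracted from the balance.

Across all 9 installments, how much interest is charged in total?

# | Opening | Interest | Payment | End bal
1 | $2,894.27 | $11.28 | $341.78 | $2,563.77
2 | $2,563.77 | $11.28 | $341.78 | $2,233.27
3 | $2,233.27 | $11.28 | $341.78 | $1,902.77
4 | $1,902.77 | $11.28 | $341.78 | $1,572.27
5 | $1,572.27 | $11.28 | $341.78 | $1,241.77
6 | $1,241.77 | $11.28 | $341.78 | $911.27
7 | $911.27 | $11.28 | $341.78 | $580.77
8 | $580.77 | $11.28 | $341.78 | $250.27
9 | $250.27 | $11.28 | $261.55 | $0.00
Total interest: $11.28 + $11.28 + $11.28 + $11.28 + $11.28 + $11.28 + $11.28 + $11.28 + $11.28 = $101.52

$101.52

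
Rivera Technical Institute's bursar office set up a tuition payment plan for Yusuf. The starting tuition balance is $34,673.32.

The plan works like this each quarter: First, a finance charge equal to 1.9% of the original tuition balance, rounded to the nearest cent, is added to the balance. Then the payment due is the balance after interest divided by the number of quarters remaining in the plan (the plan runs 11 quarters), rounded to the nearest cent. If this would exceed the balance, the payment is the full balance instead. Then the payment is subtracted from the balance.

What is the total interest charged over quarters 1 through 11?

# | Opening | Interest | Payment | End bal
1 | $34,673.32 | $658.79 | $3,212.01 | $32,120.10
2 | $32,120.10 | $658.79 | $3,277.89 | $29,501.00
3 | $29,501.00 | $658.79 | $3,351.09 | $26,808.70
4 | $26,808.70 | $658.79 | $3,433.44 | $24,034.05
5 | $24,034.05 | $658.79 | $3,527.55 | $21,165.29
6 | $21,165.29 | $658.79 | $3,637.35 | $18,186.73
7 | $18,186.73 | $658.79 | $3,769.10 | $15,076.42
8 | $15,076.42 | $658.79 | $3,933.80 | $11,801.41
9 | $11,801.41 | $658.79 | $4,153.40 | $8,306.80
10 | $8,306.80 | $658.79 | $4,482.80 | $4,482.79
11 | $4,482.79 | $658.79 | $5,141.58 | $0.00
Total interest: $658.79 + $658.79 + $658.79 + $658.79 + $658.79 + $658.79 + $658.79 + $658.79 + $658.79 + $658.79 + $658.79 = $7,246.69

$7,246.69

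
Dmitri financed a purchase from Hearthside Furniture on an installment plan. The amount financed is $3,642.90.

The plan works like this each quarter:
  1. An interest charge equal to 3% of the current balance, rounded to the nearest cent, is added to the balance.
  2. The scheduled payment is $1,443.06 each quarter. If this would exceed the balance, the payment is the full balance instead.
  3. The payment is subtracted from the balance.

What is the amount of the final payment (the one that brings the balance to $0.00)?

Quarter 1: opening $3,642.90; interest $109.29 → $3,752.19; payment $1,443.06; balance $2,309.13
Quarter 2: opening $2,309.13; interest $69.27 → $2,378.40; payment $1,443.06; balance $935.34
Quarter 3: opening $935.34; interest $28.06 → $963.40; payment $963.40; balance $0.00

$963.40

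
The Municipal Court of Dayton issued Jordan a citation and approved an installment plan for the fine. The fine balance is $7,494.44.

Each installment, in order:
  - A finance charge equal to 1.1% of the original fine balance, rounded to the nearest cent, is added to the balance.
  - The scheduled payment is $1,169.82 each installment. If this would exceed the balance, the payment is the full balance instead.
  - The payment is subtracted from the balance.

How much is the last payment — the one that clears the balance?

Installment 1: $7,494.44 +$82.44 interest = $7,576.88; pay $1,169.82 → $6,407.06
Installment 2: $6,407.06 +$82.44 interest = $6,489.50; pay $1,169.82 → $5,319.68
Installment 3: $5,319.68 +$82.44 interest = $5,402.12; pay $1,169.82 → $4,232.30
Installment 4: $4,232.30 +$82.44 interest = $4,314.74; pay $1,169.82 → $3,144.92
Installment 5: $3,144.92 +$82.44 interest = $3,227.36; pay $1,169.82 → $2,057.54
Installment 6: $2,057.54 +$82.44 interest = $2,139.98; pay $1,169.82 → $970.16
Installment 7: $970.16 +$82.44 interest = $1,052.60; pay $1,052.60 → $0.00

$1,052.60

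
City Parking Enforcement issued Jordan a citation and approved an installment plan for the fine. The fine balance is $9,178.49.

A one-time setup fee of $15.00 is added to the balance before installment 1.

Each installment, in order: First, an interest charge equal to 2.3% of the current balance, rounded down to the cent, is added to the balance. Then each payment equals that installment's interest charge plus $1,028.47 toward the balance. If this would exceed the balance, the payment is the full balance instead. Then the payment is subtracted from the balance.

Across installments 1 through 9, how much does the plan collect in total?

# | Opening | Interest | Payment | End bal
1 | $9,193.49 | $211.45 | $1,239.92 | $8,165.02
2 | $8,165.02 | $187.79 | $1,216.26 | $7,136.55
3 | $7,136.55 | $164.14 | $1,192.61 | $6,108.08
4 | $6,108.08 | $140.48 | $1,168.95 | $5,079.61
5 | $5,079.61 | $116.83 | $1,145.30 | $4,051.14
6 | $4,051.14 | $93.17 | $1,121.64 | $3,022.67
7 | $3,022.67 | $69.52 | $1,097.99 | $1,994.20
8 | $1,994.20 | $45.86 | $1,074.33 | $965.73
9 | $965.73 | $22.21 | $987.94 | $0.00
Total paid: $10,244.94

$10,244.94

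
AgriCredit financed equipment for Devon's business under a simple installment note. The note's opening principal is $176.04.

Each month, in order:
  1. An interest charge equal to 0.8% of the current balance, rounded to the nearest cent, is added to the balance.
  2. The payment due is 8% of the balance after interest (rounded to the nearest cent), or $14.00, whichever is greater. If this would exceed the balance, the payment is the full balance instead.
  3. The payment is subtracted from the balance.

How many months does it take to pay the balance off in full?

14

Month 1: $176.04 +$1.41 interest = $177.45; pay $14.20 → $163.25
Month 2: $163.25 +$1.31 interest = $164.56; pay $14.00 → $150.56
Month 3: $150.56 +$1.20 interest = $151.76; pay $14.00 → $137.76
Month 4: $137.76 +$1.10 interest = $138.86; pay $14.00 → $124.86
Month 5: $124.86 +$1.00 interest = $125.86; pay $14.00 → $111.86
Month 6: $111.86 +$0.89 interest = $112.75; pay $14.00 → $98.75
Month 7: $98.75 +$0.79 interest = $99.54; pay $14.00 → $85.54
Month 8: $85.54 +$0.68 interest = $86.22; pay $14.00 → $72.22
Month 9: $72.22 +$0.58 interest = $72.80; pay $14.00 → $58.80
Month 10: $58.80 +$0.47 interest = $59.27; pay $14.00 → $45.27
Month 11: $45.27 +$0.36 interest = $45.63; pay $14.00 → $31.63
Month 12: $31.63 +$0.25 interest = $31.88; pay $14.00 → $17.88
Month 13: $17.88 +$0.14 interest = $18.02; pay $14.00 → $4.02
Month 14: $4.02 +$0.03 interest = $4.05; pay $4.05 → $0.00
Balance reaches $0.00 in month 14.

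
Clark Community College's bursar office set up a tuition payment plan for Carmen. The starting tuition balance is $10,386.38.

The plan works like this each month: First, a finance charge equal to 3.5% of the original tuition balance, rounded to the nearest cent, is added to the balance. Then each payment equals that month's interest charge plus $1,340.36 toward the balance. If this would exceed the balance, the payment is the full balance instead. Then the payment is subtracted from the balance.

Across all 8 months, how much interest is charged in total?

Month 1: $10,386.38 +$363.52 interest = $10,749.90; pay $1,703.88 → $9,046.02
Month 2: $9,046.02 +$363.52 interest = $9,409.54; pay $1,703.88 → $7,705.66
Month 3: $7,705.66 +$363.52 interest = $8,069.18; pay $1,703.88 → $6,365.30
Month 4: $6,365.30 +$363.52 interest = $6,728.82; pay $1,703.88 → $5,024.94
Month 5: $5,024.94 +$363.52 interest = $5,388.46; pay $1,703.88 → $3,684.58
Month 6: $3,684.58 +$363.52 interest = $4,048.10; pay $1,703.88 → $2,344.22
Month 7: $2,344.22 +$363.52 interest = $2,707.74; pay $1,703.88 → $1,003.86
Month 8: $1,003.86 +$363.52 interest = $1,367.38; pay $1,367.38 → $0.00
Total interest: $363.52 + $363.52 + $363.52 + $363.52 + $363.52 + $363.52 + $363.52 + $363.52 = $2,908.16

$2,908.16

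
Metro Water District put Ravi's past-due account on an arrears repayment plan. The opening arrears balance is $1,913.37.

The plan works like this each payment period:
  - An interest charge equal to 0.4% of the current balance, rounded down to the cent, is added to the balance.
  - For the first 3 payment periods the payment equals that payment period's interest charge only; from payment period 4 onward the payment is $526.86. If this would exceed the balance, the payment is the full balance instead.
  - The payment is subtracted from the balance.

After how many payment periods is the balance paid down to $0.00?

7

Payment period 1: opening $1,913.37; interest $7.65 → $1,921.02; payment $7.65; balance $1,913.37
Payment period 2: opening $1,913.37; interest $7.65 → $1,921.02; payment $7.65; balance $1,913.37
Payment period 3: opening $1,913.37; interest $7.65 → $1,921.02; payment $7.65; balance $1,913.37
Payment period 4: opening $1,913.37; interest $7.65 → $1,921.02; payment $526.86; balance $1,394.16
Payment period 5: opening $1,394.16; interest $5.57 → $1,399.73; payment $526.86; balance $872.87
Payment period 6: opening $872.87; interest $3.49 → $876.36; payment $526.86; balance $349.50
Payment period 7: opening $349.50; interest $1.39 → $350.89; payment $350.89; balance $0.00
Balance reaches $0.00 in payment period 7.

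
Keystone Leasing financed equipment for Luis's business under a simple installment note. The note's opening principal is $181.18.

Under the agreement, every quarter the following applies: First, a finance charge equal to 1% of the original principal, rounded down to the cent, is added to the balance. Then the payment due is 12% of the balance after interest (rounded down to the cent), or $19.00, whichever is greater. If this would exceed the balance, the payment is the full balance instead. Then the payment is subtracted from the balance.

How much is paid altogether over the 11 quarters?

Quarter 1: opening $181.18; interest $1.81 → $182.99; payment $21.95; balance $161.04
Quarter 2: opening $161.04; interest $1.81 → $162.85; payment $19.54; balance $143.31
Quarter 3: opening $143.31; interest $1.81 → $145.12; payment $19.00; balance $126.12
Quarter 4: opening $126.12; interest $1.81 → $127.93; payment $19.00; balance $108.93
Quarter 5: opening $108.93; interest $1.81 → $110.74; payment $19.00; balance $91.74
Quarter 6: opening $91.74; interest $1.81 → $93.55; payment $19.00; balance $74.55
Quarter 7: opening $74.55; interest $1.81 → $76.36; payment $19.00; balance $57.36
Quarter 8: opening $57.36; interest $1.81 → $59.17; payment $19.00; balance $40.17
Quarter 9: opening $40.17; interest $1.81 → $41.98; payment $19.00; balance $22.98
Quarter 10: opening $22.98; interest $1.81 → $24.79; payment $19.00; balance $5.79
Quarter 11: opening $5.79; interest $1.81 → $7.60; payment $7.60; balance $0.00
Total paid: $201.09

$201.09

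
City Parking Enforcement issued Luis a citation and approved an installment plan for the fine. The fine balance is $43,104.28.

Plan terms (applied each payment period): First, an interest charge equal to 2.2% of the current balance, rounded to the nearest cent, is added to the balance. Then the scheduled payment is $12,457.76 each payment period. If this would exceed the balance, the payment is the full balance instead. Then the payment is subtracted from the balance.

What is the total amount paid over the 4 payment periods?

# | Opening | Interest | Payment | End bal
1 | $43,104.28 | $948.29 | $12,457.76 | $31,594.81
2 | $31,594.81 | $695.09 | $12,457.76 | $19,832.14
3 | $19,832.14 | $436.31 | $12,457.76 | $7,810.69
4 | $7,810.69 | $171.84 | $7,982.53 | $0.00
Total paid: $45,355.81

$45,355.81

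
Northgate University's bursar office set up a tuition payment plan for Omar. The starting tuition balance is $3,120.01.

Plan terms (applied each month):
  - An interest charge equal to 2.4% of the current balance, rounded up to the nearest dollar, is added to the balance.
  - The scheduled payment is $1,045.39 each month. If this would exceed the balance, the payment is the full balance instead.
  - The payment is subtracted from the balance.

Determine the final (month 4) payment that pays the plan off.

$142.84

Month 1: opening $3,120.01; interest $75.00 → $3,195.01; payment $1,045.39; balance $2,149.62
Month 2: opening $2,149.62; interest $52.00 → $2,201.62; payment $1,045.39; balance $1,156.23
Month 3: opening $1,156.23; interest $28.00 → $1,184.23; payment $1,045.39; balance $138.84
Month 4: opening $138.84; interest $4.00 → $142.84; payment $142.84; balance $0.00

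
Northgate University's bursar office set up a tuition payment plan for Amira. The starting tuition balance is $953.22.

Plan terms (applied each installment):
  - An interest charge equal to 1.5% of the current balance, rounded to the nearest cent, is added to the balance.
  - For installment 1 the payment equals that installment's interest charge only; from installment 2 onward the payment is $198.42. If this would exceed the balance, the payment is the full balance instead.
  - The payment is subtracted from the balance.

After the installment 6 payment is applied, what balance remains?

$4.58

Installment 1: $953.22 +$14.30 interest = $967.52; pay $14.30 → $953.22
Installment 2: $953.22 +$14.30 interest = $967.52; pay $198.42 → $769.10
Installment 3: $769.10 +$11.54 interest = $780.64; pay $198.42 → $582.22
Installment 4: $582.22 +$8.73 interest = $590.95; pay $198.42 → $392.53
Installment 5: $392.53 +$5.89 interest = $398.42; pay $198.42 → $200.00
Installment 6: $200.00 +$3.00 interest = $203.00; pay $198.42 → $4.58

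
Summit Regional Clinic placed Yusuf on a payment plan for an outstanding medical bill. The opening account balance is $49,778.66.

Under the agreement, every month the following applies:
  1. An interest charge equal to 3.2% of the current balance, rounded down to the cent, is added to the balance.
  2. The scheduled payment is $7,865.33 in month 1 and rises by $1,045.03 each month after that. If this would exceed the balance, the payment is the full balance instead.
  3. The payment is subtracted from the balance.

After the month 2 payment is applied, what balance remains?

$35,988.07

# | Opening | Interest | Payment | End bal
1 | $49,778.66 | $1,592.91 | $7,865.33 | $43,506.24
2 | $43,506.24 | $1,392.19 | $8,910.36 | $35,988.07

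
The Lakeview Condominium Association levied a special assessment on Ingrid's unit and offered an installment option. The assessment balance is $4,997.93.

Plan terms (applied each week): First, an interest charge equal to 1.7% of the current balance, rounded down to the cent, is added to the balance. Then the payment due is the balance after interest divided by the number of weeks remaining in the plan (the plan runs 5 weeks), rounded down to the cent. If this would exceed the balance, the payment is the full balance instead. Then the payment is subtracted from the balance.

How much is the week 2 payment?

$1,033.86

Week 1: opening $4,997.93; interest $84.96 → $5,082.89; payment $1,016.57; balance $4,066.32
Week 2: opening $4,066.32; interest $69.12 → $4,135.44; payment $1,033.86; balance $3,101.58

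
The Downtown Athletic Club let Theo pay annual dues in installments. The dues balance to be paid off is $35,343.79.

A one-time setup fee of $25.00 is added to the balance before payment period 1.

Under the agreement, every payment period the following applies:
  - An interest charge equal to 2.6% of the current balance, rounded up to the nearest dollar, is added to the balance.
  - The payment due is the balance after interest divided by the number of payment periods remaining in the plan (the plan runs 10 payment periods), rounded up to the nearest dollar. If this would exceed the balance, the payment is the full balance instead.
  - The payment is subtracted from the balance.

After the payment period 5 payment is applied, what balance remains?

$20,105.79

Payment period 1: $35,368.79 +$920.00 interest = $36,288.79; pay $3,629.00 → $32,659.79
Payment period 2: $32,659.79 +$850.00 interest = $33,509.79; pay $3,724.00 → $29,785.79
Payment period 3: $29,785.79 +$775.00 interest = $30,560.79; pay $3,821.00 → $26,739.79
Payment period 4: $26,739.79 +$696.00 interest = $27,435.79; pay $3,920.00 → $23,515.79
Payment period 5: $23,515.79 +$612.00 interest = $24,127.79; pay $4,022.00 → $20,105.79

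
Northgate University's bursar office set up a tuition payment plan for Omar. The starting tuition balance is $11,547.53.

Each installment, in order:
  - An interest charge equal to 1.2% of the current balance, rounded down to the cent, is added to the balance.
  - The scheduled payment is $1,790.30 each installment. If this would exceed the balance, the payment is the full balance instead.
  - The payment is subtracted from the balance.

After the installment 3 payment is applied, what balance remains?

Installment 1: opening $11,547.53; interest $138.57 → $11,686.10; payment $1,790.30; balance $9,895.80
Installment 2: opening $9,895.80; interest $118.74 → $10,014.54; payment $1,790.30; balance $8,224.24
Installment 3: opening $8,224.24; interest $98.69 → $8,322.93; payment $1,790.30; balance $6,532.63

$6,532.63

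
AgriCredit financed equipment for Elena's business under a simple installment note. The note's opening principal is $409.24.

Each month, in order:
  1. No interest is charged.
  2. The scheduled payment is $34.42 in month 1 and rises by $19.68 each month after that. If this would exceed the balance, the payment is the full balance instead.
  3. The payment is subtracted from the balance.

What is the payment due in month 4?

$93.46

# | Opening | Payment | End bal
1 | $409.24 | $34.42 | $374.82
2 | $374.82 | $54.10 | $320.72
3 | $320.72 | $73.78 | $246.94
4 | $246.94 | $93.46 | $153.48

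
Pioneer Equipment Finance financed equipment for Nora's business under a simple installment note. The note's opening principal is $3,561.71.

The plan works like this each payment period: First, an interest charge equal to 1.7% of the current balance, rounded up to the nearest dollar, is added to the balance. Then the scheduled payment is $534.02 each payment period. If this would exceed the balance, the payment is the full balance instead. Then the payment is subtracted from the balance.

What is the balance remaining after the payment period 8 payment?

Payment period 1: opening $3,561.71; interest $61.00 → $3,622.71; payment $534.02; balance $3,088.69
Payment period 2: opening $3,088.69; interest $53.00 → $3,141.69; payment $534.02; balance $2,607.67
Payment period 3: opening $2,607.67; interest $45.00 → $2,652.67; payment $534.02; balance $2,118.65
Payment period 4: opening $2,118.65; interest $37.00 → $2,155.65; payment $534.02; balance $1,621.63
Payment period 5: opening $1,621.63; interest $28.00 → $1,649.63; payment $534.02; balance $1,115.61
Payment period 6: opening $1,115.61; interest $19.00 → $1,134.61; payment $534.02; balance $600.59
Payment period 7: opening $600.59; interest $11.00 → $611.59; payment $534.02; balance $77.57
Payment period 8: opening $77.57; interest $2.00 → $79.57; payment $79.57; balance $0.00

$0.00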